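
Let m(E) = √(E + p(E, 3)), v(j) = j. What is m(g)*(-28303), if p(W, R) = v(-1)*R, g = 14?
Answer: -28303*√11 ≈ -93870.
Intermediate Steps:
p(W, R) = -R
m(E) = √(-3 + E) (m(E) = √(E - 1*3) = √(E - 3) = √(-3 + E))
m(g)*(-28303) = √(-3 + 14)*(-28303) = √11*(-28303) = -28303*√11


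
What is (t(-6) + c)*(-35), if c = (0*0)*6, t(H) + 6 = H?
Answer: 420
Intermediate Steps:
t(H) = -6 + H
c = 0 (c = 0*6 = 0)
(t(-6) + c)*(-35) = ((-6 - 6) + 0)*(-35) = (-12 + 0)*(-35) = -12*(-35) = 420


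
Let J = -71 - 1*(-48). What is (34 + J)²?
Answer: 121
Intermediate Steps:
J = -23 (J = -71 + 48 = -23)
(34 + J)² = (34 - 23)² = 11² = 121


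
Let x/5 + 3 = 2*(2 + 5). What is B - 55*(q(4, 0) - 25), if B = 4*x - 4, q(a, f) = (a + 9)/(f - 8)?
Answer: 13443/8 ≈ 1680.4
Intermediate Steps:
q(a, f) = (9 + a)/(-8 + f)
x = 55 (x = -15 + 5*(2*(2 + 5)) = -15 + 5*(2*7) = -15 + 5*14 = -15 + 70 = 55)
B = 216 (B = 4*55 - 4 = 220 - 4 = 216)
B - 55*(q(4, 0) - 25) = 216 - 55*((9 + 4)/(-8 + 0) - 25) = 216 - 55*(13/(-8) - 25) = 216 - 55*(-⅛*13 - 25) = 216 - 55*(-13/8 - 25) = 216 - 55*(-213/8) = 216 + 11715/8 = 13443/8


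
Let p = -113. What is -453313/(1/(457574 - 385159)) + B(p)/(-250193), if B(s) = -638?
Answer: -8213000769302097/250193 ≈ -3.2827e+10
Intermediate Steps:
-453313/(1/(457574 - 385159)) + B(p)/(-250193) = -453313/(1/(457574 - 385159)) - 638/(-250193) = -453313/(1/72415) - 638*(-1/250193) = -453313/1/72415 + 638/250193 = -453313*72415 + 638/250193 = -32826660895 + 638/250193 = -8213000769302097/250193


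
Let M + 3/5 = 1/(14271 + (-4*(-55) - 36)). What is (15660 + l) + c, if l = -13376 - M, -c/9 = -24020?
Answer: 3157905792/14455 ≈ 2.1846e+5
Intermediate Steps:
c = 216180 (c = -9*(-24020) = 216180)
M = -8672/14455 (M = -⅗ + 1/(14271 + (-4*(-55) - 36)) = -⅗ + 1/(14271 + (220 - 36)) = -⅗ + 1/(14271 + 184) = -⅗ + 1/14455 = -8672/14455 ≈ -0.59993)
l = -193341408/14455 (l = -13376 - 1*(-8672/14455) = -13376 + 8672/14455 = -193341408/14455 ≈ -13375.)
(15660 + l) + c = (15660 - 193341408/14455) + 216180 = 33023892/14455 + 216180 = 3157905792/14455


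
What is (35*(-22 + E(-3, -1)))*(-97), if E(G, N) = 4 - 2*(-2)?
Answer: 47530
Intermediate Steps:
E(G, N) = 8 (E(G, N) = 4 + 4 = 8)
(35*(-22 + E(-3, -1)))*(-97) = (35*(-22 + 8))*(-97) = (35*(-14))*(-97) = -490*(-97) = 47530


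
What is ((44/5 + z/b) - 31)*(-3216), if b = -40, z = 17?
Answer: 72762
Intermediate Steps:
((44/5 + z/b) - 31)*(-3216) = ((44/5 + 17/(-40)) - 31)*(-3216) = ((44*(1/5) + 17*(-1/40)) - 31)*(-3216) = ((44/5 - 17/40) - 31)*(-3216) = (67/8 - 31)*(-3216) = -181/8*(-3216) = 72762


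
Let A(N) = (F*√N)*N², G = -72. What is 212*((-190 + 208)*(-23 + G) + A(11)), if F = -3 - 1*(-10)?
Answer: -362520 + 179564*√11 ≈ 2.3303e+5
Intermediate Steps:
F = 7 (F = -3 + 10 = 7)
A(N) = 7*N^(5/2) (A(N) = (7*√N)*N² = 7*N^(5/2))
212*((-190 + 208)*(-23 + G) + A(11)) = 212*((-190 + 208)*(-23 - 72) + 7*11^(5/2)) = 212*(18*(-95) + 7*(121*√11)) = 212*(-1710 + 847*√11) = -362520 + 179564*√11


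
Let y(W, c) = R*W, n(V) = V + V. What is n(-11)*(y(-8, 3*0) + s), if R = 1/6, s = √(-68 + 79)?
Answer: 88/3 - 22*√11 ≈ -43.632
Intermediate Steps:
s = √11 ≈ 3.3166
R = ⅙ ≈ 0.16667
n(V) = 2*V
y(W, c) = W/6
n(-11)*(y(-8, 3*0) + s) = (2*(-11))*((⅙)*(-8) + √11) = -22*(-4/3 + √11) = 88/3 - 22*√11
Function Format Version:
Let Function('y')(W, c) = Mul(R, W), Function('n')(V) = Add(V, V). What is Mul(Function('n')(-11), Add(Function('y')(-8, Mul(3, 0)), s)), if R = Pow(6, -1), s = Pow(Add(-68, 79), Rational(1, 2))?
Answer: Add(Rational(88, 3), Mul(-22, Pow(11, Rational(1, 2)))) ≈ -43.632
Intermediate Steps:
s = Pow(11, Rational(1, 2)) ≈ 3.3166
R = Rational(1, 6) ≈ 0.16667
Function('n')(V) = Mul(2, V)
Function('y')(W, c) = Mul(Rational(1, 6), W)
Mul(Function('n')(-11), Add(Function('y')(-8, Mul(3, 0)), s)) = Mul(Mul(2, -11), Add(Mul(Rational(1, 6), -8), Pow(11, Rational(1, 2)))) = Mul(-22, Add(Rational(-4, 3), Pow(11, Rational(1, 2)))) = Add(Rational(88, 3), Mul(-22, Pow(11, Rational(1, 2))))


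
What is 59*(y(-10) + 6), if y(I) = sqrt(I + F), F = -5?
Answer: 354 + 59*I*sqrt(15) ≈ 354.0 + 228.51*I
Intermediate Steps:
y(I) = sqrt(-5 + I) (y(I) = sqrt(I - 5) = sqrt(-5 + I))
59*(y(-10) + 6) = 59*(sqrt(-5 - 10) + 6) = 59*(sqrt(-15) + 6) = 59*(I*sqrt(15) + 6) = 59*(6 + I*sqrt(15)) = 354 + 59*I*sqrt(15)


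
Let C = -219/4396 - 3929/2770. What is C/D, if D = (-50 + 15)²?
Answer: -8939257/7458363500 ≈ -0.0011986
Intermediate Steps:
D = 1225 (D = (-35)² = 1225)
C = -8939257/6088460 (C = -219*1/4396 - 3929*1/2770 = -219/4396 - 3929/2770 = -8939257/6088460 ≈ -1.4682)
C/D = -8939257/6088460/1225 = -8939257/6088460*1/1225 = -8939257/7458363500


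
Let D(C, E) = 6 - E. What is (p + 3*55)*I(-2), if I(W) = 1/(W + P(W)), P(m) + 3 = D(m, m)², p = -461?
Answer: -296/59 ≈ -5.0170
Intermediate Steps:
P(m) = -3 + (6 - m)²
I(W) = 1/(-3 + W + (-6 + W)²) (I(W) = 1/(W + (-3 + (-6 + W)²)) = 1/(-3 + W + (-6 + W)²))
(p + 3*55)*I(-2) = (-461 + 3*55)/(-3 - 2 + (-6 - 2)²) = (-461 + 165)/(-3 - 2 + (-8)²) = -296/(-3 - 2 + 64) = -296/59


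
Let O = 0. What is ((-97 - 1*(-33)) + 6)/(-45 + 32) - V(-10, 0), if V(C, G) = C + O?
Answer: 188/13 ≈ 14.462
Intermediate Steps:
V(C, G) = C (V(C, G) = C + 0 = C)
((-97 - 1*(-33)) + 6)/(-45 + 32) - V(-10, 0) = ((-97 - 1*(-33)) + 6)/(-45 + 32) - 1*(-10) = ((-97 + 33) + 6)/(-13) + 10 = (-64 + 6)*(-1/13) + 10 = -58*(-1/13) + 10 = 58/13 + 10 = 188/13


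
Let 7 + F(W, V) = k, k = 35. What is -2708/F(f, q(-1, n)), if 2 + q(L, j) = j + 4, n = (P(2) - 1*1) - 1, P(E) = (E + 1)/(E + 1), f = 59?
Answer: -677/7 ≈ -96.714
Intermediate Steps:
P(E) = 1 (P(E) = (1 + E)/(1 + E) = 1)
n = -1 (n = (1 - 1*1) - 1 = (1 - 1) - 1 = 0 - 1 = -1)
q(L, j) = 2 + j (q(L, j) = -2 + (j + 4) = -2 + (4 + j) = 2 + j)
F(W, V) = 28 (F(W, V) = -7 + 35 = 28)
-2708/F(f, q(-1, n)) = -2708/28 = -2708*1/28 = -677/7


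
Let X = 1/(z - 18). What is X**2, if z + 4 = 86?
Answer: 1/4096 ≈ 0.00024414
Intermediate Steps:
z = 82 (z = -4 + 86 = 82)
X = 1/64 (X = 1/(82 - 18) = 1/64 ≈ 0.015625)
X**2 = (1/64)**2 = 1/4096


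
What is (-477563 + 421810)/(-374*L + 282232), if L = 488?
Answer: -55753/99720 ≈ -0.55910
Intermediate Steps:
(-477563 + 421810)/(-374*L + 282232) = (-477563 + 421810)/(-374*488 + 282232) = -55753/(-182512 + 282232) = -55753/99720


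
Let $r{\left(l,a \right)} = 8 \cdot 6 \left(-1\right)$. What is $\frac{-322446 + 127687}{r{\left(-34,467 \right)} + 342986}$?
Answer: $- \frac{194759}{342938} \approx -0.56791$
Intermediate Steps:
$r{\left(l,a \right)} = -48$ ($r{\left(l,a \right)} = 48 \left(-1\right) = -48$)
$\frac{-322446 + 127687}{r{\left(-34,467 \right)} + 342986} = \frac{-322446 + 127687}{-48 + 342986} = - \frac{194759}{342938}$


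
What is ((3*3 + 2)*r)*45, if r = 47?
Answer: 23265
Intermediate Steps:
((3*3 + 2)*r)*45 = ((3*3 + 2)*47)*45 = ((9 + 2)*47)*45 = (11*47)*45 = 517*45 = 23265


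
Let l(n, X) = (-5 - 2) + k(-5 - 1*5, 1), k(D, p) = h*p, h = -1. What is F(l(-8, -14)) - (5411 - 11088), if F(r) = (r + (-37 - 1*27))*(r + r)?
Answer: 6829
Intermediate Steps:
k(D, p) = -p
l(n, X) = -8 (l(n, X) = (-5 - 2) - 1*1 = -7 - 1 = -8)
F(r) = 2*r*(-64 + r) (F(r) = (r + (-37 - 27))*(2*r) = (r - 64)*(2*r) = (-64 + r)*(2*r) = 2*r*(-64 + r))
F(l(-8, -14)) - (5411 - 11088) = 2*(-8)*(-64 - 8) - (5411 - 11088) = 2*(-8)*(-72) - 1*(-5677) = 1152 + 5677 = 6829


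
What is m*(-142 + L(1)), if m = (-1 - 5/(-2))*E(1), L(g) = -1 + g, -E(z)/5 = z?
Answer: 1065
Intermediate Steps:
E(z) = -5*z
m = -15/2 (m = (-1 - 5/(-2))*(-5*1) = (-1 - 5*(-½))*(-5) = (-1 + 5/2)*(-5) = (3/2)*(-5) = -15/2 ≈ -7.5000)
m*(-142 + L(1)) = -15*(-142 + (-1 + 1))/2 = -15*(-142 + 0)/2 = -15/2*(-142) = 1065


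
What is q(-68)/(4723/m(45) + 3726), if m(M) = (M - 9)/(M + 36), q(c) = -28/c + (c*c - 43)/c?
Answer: -4553/975987 ≈ -0.0046650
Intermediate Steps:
q(c) = -28/c + (-43 + c**2)/c (q(c) = -28/c + (c**2 - 43)/c = -28/c + (-43 + c**2)/c)
m(M) = (-9 + M)/(36 + M)
q(-68)/(4723/m(45) + 3726) = (-68 - 71/(-68))/(4723/(((-9 + 45)/(36 + 45))) + 3726) = (-68 - 71*(-1/68))/(4723/((36/81)) + 3726) = (-68 + 71/68)/(4723/(((1/81)*36)) + 3726) = -4553/(68*(4723/(4/9) + 3726)) = -4553/(68*(4723*(9/4) + 3726)) = -4553/(68*(42507/4 + 3726)) = -4553/(68*57411/4) = -4553/68*4/57411 = -4553/975987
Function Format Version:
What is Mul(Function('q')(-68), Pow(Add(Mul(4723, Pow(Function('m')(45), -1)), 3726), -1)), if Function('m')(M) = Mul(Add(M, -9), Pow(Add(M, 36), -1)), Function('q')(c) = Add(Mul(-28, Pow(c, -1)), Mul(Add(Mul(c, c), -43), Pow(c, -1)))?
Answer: Rational(-4553, 975987) ≈ -0.0046650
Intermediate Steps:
Function('q')(c) = Add(Mul(-28, Pow(c, -1)), Mul(Pow(c, -1), Add(-43, Pow(c, 2)))) (Function('q')(c) = Add(Mul(-28, Pow(c, -1)), Mul(Add(Pow(c, 2), -43), Pow(c, -1))) = Add(Mul(-28, Pow(c, -1)), Mul(Add(-43, Pow(c, 2)), Pow(c, -1))) = Add(Mul(-28, Pow(c, -1)), Mul(Pow(c, -1), Add(-43, Pow(c, 2)))))
Function('m')(M) = Mul(Pow(Add(36, M), -1), Add(-9, M)) (Function('m')(M) = Mul(Add(-9, M), Pow(Add(36, M), -1)) = Mul(Pow(Add(36, M), -1), Add(-9, M)))
Mul(Function('q')(-68), Pow(Add(Mul(4723, Pow(Function('m')(45), -1)), 3726), -1)) = Mul(Add(-68, Mul(-71, Pow(-68, -1))), Pow(Add(Mul(4723, Pow(Mul(Pow(Add(36, 45), -1), Add(-9, 45)), -1)), 3726), -1)) = Mul(Add(-68, Mul(-71, Rational(-1, 68))), Pow(Add(Mul(4723, Pow(Mul(Pow(81, -1), 36), -1)), 3726), -1)) = Mul(Add(-68, Rational(71, 68)), Pow(Add(Mul(4723, Pow(Mul(Rational(1, 81), 36), -1)), 3726), -1)) = Mul(Rational(-4553, 68), Pow(Add(Mul(4723, Pow(Rational(4, 9), -1)), 3726), -1)) = Mul(Rational(-4553, 68), Pow(Add(Mul(4723, Rational(9, 4)), 3726), -1)) = Mul(Rational(-4553, 68), Pow(Add(Rational(42507, 4), 3726), -1)) = Mul(Rational(-4553, 68), Pow(Rational(57411, 4), -1)) = Mul(Rational(-4553, 68), Rational(4, 57411)) = Rational(-4553, 975987)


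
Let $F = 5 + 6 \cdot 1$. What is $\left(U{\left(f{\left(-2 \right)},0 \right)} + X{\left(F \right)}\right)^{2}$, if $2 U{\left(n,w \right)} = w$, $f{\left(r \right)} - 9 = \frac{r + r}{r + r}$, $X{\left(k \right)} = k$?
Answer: $121$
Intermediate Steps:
$F = 11$ ($F = 5 + 6 = 11$)
$f{\left(r \right)} = 10$ ($f{\left(r \right)} = 9 + \frac{r + r}{r + r} = 9 + \frac{2 r}{2 r} = 9 + 2 r \frac{1}{2 r} = 9 + 1 = 10$)
$U{\left(n,w \right)} = \frac{w}{2}$
$\left(U{\left(f{\left(-2 \right)},0 \right)} + X{\left(F \right)}\right)^{2} = \left(\frac{1}{2} \cdot 0 + 11\right)^{2} = \left(0 + 11\right)^{2} = 11^{2} = 121$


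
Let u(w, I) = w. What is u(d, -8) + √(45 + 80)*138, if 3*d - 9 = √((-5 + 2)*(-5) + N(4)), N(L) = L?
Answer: 3 + 690*√5 + √19/3 ≈ 1547.3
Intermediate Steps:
d = 3 + √19/3 (d = 3 + √((-5 + 2)*(-5) + 4)/3 = 3 + √(-3*(-5) + 4)/3 = 3 + √(15 + 4)/3 = 3 + √19/3 ≈ 4.4530)
u(d, -8) + √(45 + 80)*138 = (3 + √19/3) + √(45 + 80)*138 = (3 + √19/3) + √125*138 = (3 + √19/3) + (5*√5)*138 = (3 + √19/3) + 690*√5 = 3 + 690*√5 + √19/3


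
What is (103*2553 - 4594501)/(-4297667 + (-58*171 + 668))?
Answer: 4331542/4306917 ≈ 1.0057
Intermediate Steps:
(103*2553 - 4594501)/(-4297667 + (-58*171 + 668)) = (262959 - 4594501)/(-4297667 + (-9918 + 668)) = -4331542/(-4297667 - 9250) = -4331542/(-4306917) = -4331542*(-1/4306917) = 4331542/4306917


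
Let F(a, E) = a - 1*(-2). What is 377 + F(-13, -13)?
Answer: 366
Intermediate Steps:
F(a, E) = 2 + a (F(a, E) = a + 2 = 2 + a)
377 + F(-13, -13) = 377 + (2 - 13) = 377 - 11 = 366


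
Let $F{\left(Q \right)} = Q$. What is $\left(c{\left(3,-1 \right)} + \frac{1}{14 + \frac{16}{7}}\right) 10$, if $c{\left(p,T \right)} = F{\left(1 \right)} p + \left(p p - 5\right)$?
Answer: $\frac{4025}{57} \approx 70.614$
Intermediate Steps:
$c{\left(p,T \right)} = -5 + p + p^{2}$ ($c{\left(p,T \right)} = 1 p + \left(p p - 5\right) = p + \left(p^{2} - 5\right) = p + \left(-5 + p^{2}\right) = -5 + p + p^{2}$)
$\left(c{\left(3,-1 \right)} + \frac{1}{14 + \frac{16}{7}}\right) 10 = \left(\left(-5 + 3 + 3^{2}\right) + \frac{1}{14 + \frac{16}{7}}\right) 10 = \left(\left(-5 + 3 + 9\right) + \frac{1}{14 + 16 \cdot \frac{1}{7}}\right) 10 = \left(7 + \frac{1}{14 + \frac{16}{7}}\right) 10 = \left(7 + \frac{1}{\frac{114}{7}}\right) 10 = \left(7 + \frac{7}{114}\right) 10 = \frac{805}{114} \cdot 10 = \frac{4025}{57}$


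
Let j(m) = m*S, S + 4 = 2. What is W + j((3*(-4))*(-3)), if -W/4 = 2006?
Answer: -8096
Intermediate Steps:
S = -2 (S = -4 + 2 = -2)
j(m) = -2*m (j(m) = m*(-2) = -2*m)
W = -8024 (W = -4*2006 = -8024)
W + j((3*(-4))*(-3)) = -8024 - 2*3*(-4)*(-3) = -8024 - (-24)*(-3) = -8024 - 2*36 = -8024 - 72 = -8096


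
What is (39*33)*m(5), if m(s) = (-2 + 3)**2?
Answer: 1287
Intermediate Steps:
m(s) = 1 (m(s) = 1**2 = 1)
(39*33)*m(5) = (39*33)*1 = 1287*1 = 1287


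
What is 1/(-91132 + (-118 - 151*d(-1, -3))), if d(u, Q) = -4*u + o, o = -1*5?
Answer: -1/91099 ≈ -1.0977e-5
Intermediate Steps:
o = -5
d(u, Q) = -5 - 4*u (d(u, Q) = -4*u - 5 = -5 - 4*u)
1/(-91132 + (-118 - 151*d(-1, -3))) = 1/(-91132 + (-118 - 151*(-5 - 4*(-1)))) = 1/(-91132 + (-118 - 151*(-5 + 4))) = 1/(-91132 + (-118 - 151*(-1))) = 1/(-91132 + (-118 + 151)) = 1/(-91132 + 33) = 1/(-91099) = -1/91099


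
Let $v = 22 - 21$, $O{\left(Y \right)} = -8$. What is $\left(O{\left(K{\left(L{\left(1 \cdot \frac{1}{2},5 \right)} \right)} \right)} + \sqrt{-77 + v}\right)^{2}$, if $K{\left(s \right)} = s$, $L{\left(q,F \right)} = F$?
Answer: $4 \left(4 - i \sqrt{19}\right)^{2} \approx -12.0 - 139.48 i$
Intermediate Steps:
$v = 1$
$\left(O{\left(K{\left(L{\left(1 \cdot \frac{1}{2},5 \right)} \right)} \right)} + \sqrt{-77 + v}\right)^{2} = \left(-8 + \sqrt{-77 + 1}\right)^{2} = \left(-8 + \sqrt{-76}\right)^{2} = \left(-8 + 2 i \sqrt{19}\right)^{2}$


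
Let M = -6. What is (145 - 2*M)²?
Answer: 24649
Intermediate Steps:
(145 - 2*M)² = (145 - 2*(-6))² = (145 + 12)² = 157² = 24649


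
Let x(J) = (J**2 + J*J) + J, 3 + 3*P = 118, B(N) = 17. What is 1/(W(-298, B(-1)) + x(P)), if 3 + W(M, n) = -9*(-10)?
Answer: 9/27578 ≈ 0.00032635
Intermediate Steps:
W(M, n) = 87 (W(M, n) = -3 - 9*(-10) = -3 + 90 = 87)
P = 115/3 (P = -1 + (1/3)*118 = -1 + 118/3 = 115/3 ≈ 38.333)
x(J) = J + 2*J**2 (x(J) = (J**2 + J**2) + J = 2*J**2 + J = J + 2*J**2)
1/(W(-298, B(-1)) + x(P)) = 1/(87 + 115*(1 + 2*(115/3))/3) = 1/(87 + 115*(1 + 230/3)/3) = 1/(87 + (115/3)*(233/3)) = 1/(87 + 26795/9) = 1/(27578/9) = 9/27578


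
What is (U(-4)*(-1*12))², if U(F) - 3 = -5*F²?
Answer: 853776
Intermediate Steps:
U(F) = 3 - 5*F²
(U(-4)*(-1*12))² = ((3 - 5*(-4)²)*(-1*12))² = ((3 - 5*16)*(-12))² = ((3 - 80)*(-12))² = (-77*(-12))² = 924² = 853776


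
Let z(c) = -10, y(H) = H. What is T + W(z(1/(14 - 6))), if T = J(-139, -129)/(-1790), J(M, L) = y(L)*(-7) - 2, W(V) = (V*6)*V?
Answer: 1073099/1790 ≈ 599.50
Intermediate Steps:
W(V) = 6*V**2 (W(V) = (6*V)*V = 6*V**2)
J(M, L) = -2 - 7*L (J(M, L) = L*(-7) - 2 = -7*L - 2 = -2 - 7*L)
T = -901/1790 (T = (-2 - 7*(-129))/(-1790) = (-2 + 903)*(-1/1790) = 901*(-1/1790) = -901/1790 ≈ -0.50335)
T + W(z(1/(14 - 6))) = -901/1790 + 6*(-10)**2 = -901/1790 + 6*100 = -901/1790 + 600 = 1073099/1790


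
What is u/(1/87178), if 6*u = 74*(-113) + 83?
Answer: -360873331/3 ≈ -1.2029e+8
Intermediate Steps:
u = -8279/6 (u = (74*(-113) + 83)/6 = (-8362 + 83)/6 = (⅙)*(-8279) = -8279/6 ≈ -1379.8)
u/(1/87178) = -8279/(6*(1/87178)) = -8279/(6*1/87178) = -8279/6*87178 = -360873331/3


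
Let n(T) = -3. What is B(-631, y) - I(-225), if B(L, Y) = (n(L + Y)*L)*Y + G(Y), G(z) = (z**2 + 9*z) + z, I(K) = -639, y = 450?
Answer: 1059489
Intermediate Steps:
G(z) = z**2 + 10*z
B(L, Y) = Y*(10 + Y) - 3*L*Y (B(L, Y) = (-3*L)*Y + Y*(10 + Y) = -3*L*Y + Y*(10 + Y) = Y*(10 + Y) - 3*L*Y)
B(-631, y) - I(-225) = 450*(10 + 450 - 3*(-631)) - 1*(-639) = 450*(10 + 450 + 1893) + 639 = 450*2353 + 639 = 1058850 + 639 = 1059489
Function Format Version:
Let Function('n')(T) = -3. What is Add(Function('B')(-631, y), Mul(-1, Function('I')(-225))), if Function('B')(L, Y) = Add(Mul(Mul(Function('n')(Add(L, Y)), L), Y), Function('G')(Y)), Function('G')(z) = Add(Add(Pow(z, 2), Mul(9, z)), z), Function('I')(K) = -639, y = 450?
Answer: 1059489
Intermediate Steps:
Function('G')(z) = Add(Pow(z, 2), Mul(10, z))
Function('B')(L, Y) = Add(Mul(Y, Add(10, Y)), Mul(-3, L, Y)) (Function('B')(L, Y) = Add(Mul(Mul(-3, L), Y), Mul(Y, Add(10, Y))) = Add(Mul(-3, L, Y), Mul(Y, Add(10, Y))) = Add(Mul(Y, Add(10, Y)), Mul(-3, L, Y)))
Add(Function('B')(-631, y), Mul(-1, Function('I')(-225))) = Add(Mul(450, Add(10, 450, Mul(-3, -631))), Mul(-1, -639)) = Add(Mul(450, Add(10, 450, 1893)), 639) = Add(Mul(450, 2353), 639) = Add(1058850, 639) = 1059489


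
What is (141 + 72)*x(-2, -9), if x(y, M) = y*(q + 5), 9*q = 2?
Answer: -6674/3 ≈ -2224.7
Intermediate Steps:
q = 2/9 (q = (1/9)*2 = 2/9 ≈ 0.22222)
x(y, M) = 47*y/9 (x(y, M) = y*(2/9 + 5) = y*(47/9) = 47*y/9)
(141 + 72)*x(-2, -9) = (141 + 72)*((47/9)*(-2)) = 213*(-94/9) = -6674/3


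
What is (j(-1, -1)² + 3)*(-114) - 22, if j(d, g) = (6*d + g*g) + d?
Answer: -4468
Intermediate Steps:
j(d, g) = g² + 7*d (j(d, g) = (6*d + g²) + d = (g² + 6*d) + d = g² + 7*d)
(j(-1, -1)² + 3)*(-114) - 22 = (((-1)² + 7*(-1))² + 3)*(-114) - 22 = ((1 - 7)² + 3)*(-114) - 22 = ((-6)² + 3)*(-114) - 22 = (36 + 3)*(-114) - 22 = 39*(-114) - 22 = -4446 - 22 = -4468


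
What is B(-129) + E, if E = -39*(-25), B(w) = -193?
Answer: 782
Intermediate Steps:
E = 975
B(-129) + E = -193 + 975 = 782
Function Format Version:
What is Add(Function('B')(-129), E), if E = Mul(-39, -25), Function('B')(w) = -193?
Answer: 782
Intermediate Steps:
E = 975
Add(Function('B')(-129), E) = Add(-193, 975) = 782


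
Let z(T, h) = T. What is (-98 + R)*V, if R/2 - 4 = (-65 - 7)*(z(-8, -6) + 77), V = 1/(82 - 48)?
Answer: -5013/17 ≈ -294.88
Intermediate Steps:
V = 1/34 ≈ 0.029412
R = -9928 (R = 8 + 2*((-65 - 7)*(-8 + 77)) = 8 + 2*(-72*69) = 8 + 2*(-4968) = 8 - 9936 = -9928)
(-98 + R)*V = (-98 - 9928)*(1/34) = -10026*1/34 = -5013/17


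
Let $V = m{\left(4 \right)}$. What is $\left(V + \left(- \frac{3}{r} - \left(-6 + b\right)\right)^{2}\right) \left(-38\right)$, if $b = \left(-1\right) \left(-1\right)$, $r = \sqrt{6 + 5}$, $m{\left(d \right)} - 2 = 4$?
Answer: $- \frac{13300}{11} + \frac{1140 \sqrt{11}}{11} \approx -865.37$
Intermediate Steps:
$m{\left(d \right)} = 6$ ($m{\left(d \right)} = 2 + 4 = 6$)
$r = \sqrt{11} \approx 3.3166$
$V = 6$
$b = 1$
$\left(V + \left(- \frac{3}{r} - \left(-6 + b\right)\right)^{2}\right) \left(-38\right) = \left(6 + \left(- \frac{3}{\sqrt{11}} + \left(6 - 1\right)\right)^{2}\right) \left(-38\right) = \left(6 + \left(- 3 \frac{\sqrt{11}}{11} + \left(6 - 1\right)\right)^{2}\right) \left(-38\right) = \left(6 + \left(- \frac{3 \sqrt{11}}{11} + 5\right)^{2}\right) \left(-38\right) = \left(6 + \left(5 - \frac{3 \sqrt{11}}{11}\right)^{2}\right) \left(-38\right) = -228 - 38 \left(5 - \frac{3 \sqrt{11}}{11}\right)^{2}$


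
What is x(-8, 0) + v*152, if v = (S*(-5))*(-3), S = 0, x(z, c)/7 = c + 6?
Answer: 42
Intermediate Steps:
x(z, c) = 42 + 7*c (x(z, c) = 7*(c + 6) = 7*(6 + c) = 42 + 7*c)
v = 0 (v = (0*(-5))*(-3) = 0*(-3) = 0)
x(-8, 0) + v*152 = (42 + 7*0) + 0*152 = (42 + 0) + 0 = 42 + 0 = 42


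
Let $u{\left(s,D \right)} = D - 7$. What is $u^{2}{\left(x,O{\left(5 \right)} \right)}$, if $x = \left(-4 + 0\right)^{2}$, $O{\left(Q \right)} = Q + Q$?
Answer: $9$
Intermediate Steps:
$O{\left(Q \right)} = 2 Q$
$x = 16$ ($x = \left(-4\right)^{2} = 16$)
$u{\left(s,D \right)} = -7 + D$
$u^{2}{\left(x,O{\left(5 \right)} \right)} = \left(-7 + 2 \cdot 5\right)^{2} = \left(-7 + 10\right)^{2} = 3^{2} = 9$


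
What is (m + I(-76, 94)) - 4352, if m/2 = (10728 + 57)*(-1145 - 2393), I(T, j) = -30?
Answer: -76319042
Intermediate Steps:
m = -76314660 (m = 2*((10728 + 57)*(-1145 - 2393)) = 2*(10785*(-3538)) = 2*(-38157330) = -76314660)
(m + I(-76, 94)) - 4352 = (-76314660 - 30) - 4352 = -76314690 - 4352 = -76319042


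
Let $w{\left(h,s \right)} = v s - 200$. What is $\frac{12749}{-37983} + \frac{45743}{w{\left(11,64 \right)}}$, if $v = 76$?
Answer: $\frac{152545003}{16104792} \approx 9.472$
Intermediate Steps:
$w{\left(h,s \right)} = -200 + 76 s$ ($w{\left(h,s \right)} = 76 s - 200 = -200 + 76 s$)
$\frac{12749}{-37983} + \frac{45743}{w{\left(11,64 \right)}} = \frac{12749}{-37983} + \frac{45743}{-200 + 76 \cdot 64} = 12749 \left(- \frac{1}{37983}\right) + \frac{45743}{-200 + 4864} = - \frac{1159}{3453} + \frac{45743}{4664} = \frac{152545003}{16104792}$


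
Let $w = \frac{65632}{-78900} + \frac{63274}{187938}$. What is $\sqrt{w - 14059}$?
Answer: $\frac{i \sqrt{23853270505767913822}}{41189745} \approx 118.57 i$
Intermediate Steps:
$w = - \frac{305934509}{617846175}$ ($w = 65632 \left(- \frac{1}{78900}\right) + 63274 \cdot \frac{1}{187938} = - \frac{16408}{19725} + \frac{31637}{93969} = - \frac{305934509}{617846175} \approx -0.49516$)
$\sqrt{w - 14059} = \sqrt{- \frac{305934509}{617846175} - 14059} = \sqrt{- \frac{8686605308834}{617846175}} = \frac{i \sqrt{23853270505767913822}}{41189745}$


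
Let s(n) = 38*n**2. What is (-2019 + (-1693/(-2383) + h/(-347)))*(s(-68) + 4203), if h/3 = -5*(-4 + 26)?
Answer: -300123274603070/826901 ≈ -3.6295e+8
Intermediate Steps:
h = -330 (h = 3*(-5*(-4 + 26)) = 3*(-5*22) = 3*(-110) = -330)
(-2019 + (-1693/(-2383) + h/(-347)))*(s(-68) + 4203) = (-2019 + (-1693/(-2383) - 330/(-347)))*(38*(-68)**2 + 4203) = (-2019 + (-1693*(-1/2383) - 330*(-1/347)))*(38*4624 + 4203) = (-2019 + (1693/2383 + 330/347))*(175712 + 4203) = (-2019 + 1373861/826901)*179915 = -1668139258/826901*179915 = -300123274603070/826901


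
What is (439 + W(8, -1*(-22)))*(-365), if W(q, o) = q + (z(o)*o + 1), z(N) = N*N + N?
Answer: -4226700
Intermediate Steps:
z(N) = N + N² (z(N) = N² + N = N + N²)
W(q, o) = 1 + q + o²*(1 + o) (W(q, o) = q + ((o*(1 + o))*o + 1) = q + (o²*(1 + o) + 1) = q + (1 + o²*(1 + o)) = 1 + q + o²*(1 + o))
(439 + W(8, -1*(-22)))*(-365) = (439 + (1 + 8 + (-1*(-22))²*(1 - 1*(-22))))*(-365) = (439 + (1 + 8 + 22²*(1 + 22)))*(-365) = (439 + (1 + 8 + 484*23))*(-365) = (439 + (1 + 8 + 11132))*(-365) = (439 + 11141)*(-365) = 11580*(-365) = -4226700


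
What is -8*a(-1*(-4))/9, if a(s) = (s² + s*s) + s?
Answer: -32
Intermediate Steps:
a(s) = s + 2*s² (a(s) = (s² + s²) + s = 2*s² + s = s + 2*s²)
-8*a(-1*(-4))/9 = -8*(-1*(-4))*(1 + 2*(-1*(-4)))/9 = -32*(1 + 2*4)*(⅑) = -32*(1 + 8)*(⅑) = -32*9*(⅑) = -8*36*(⅑) = -288*⅑ = -32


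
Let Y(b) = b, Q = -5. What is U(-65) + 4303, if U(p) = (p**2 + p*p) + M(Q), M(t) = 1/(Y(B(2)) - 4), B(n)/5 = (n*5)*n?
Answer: 1224289/96 ≈ 12753.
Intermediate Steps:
B(n) = 25*n**2 (B(n) = 5*((n*5)*n) = 5*((5*n)*n) = 5*(5*n**2) = 25*n**2)
M(t) = 1/96 (M(t) = 1/(25*2**2 - 4) = 1/(25*4 - 4) = 1/(100 - 4) = 1/96)
U(p) = 1/96 + 2*p**2 (U(p) = (p**2 + p*p) + 1/96 = (p**2 + p**2) + 1/96 = 2*p**2 + 1/96 = 1/96 + 2*p**2)
U(-65) + 4303 = (1/96 + 2*(-65)**2) + 4303 = (1/96 + 2*4225) + 4303 = (1/96 + 8450) + 4303 = 811201/96 + 4303 = 1224289/96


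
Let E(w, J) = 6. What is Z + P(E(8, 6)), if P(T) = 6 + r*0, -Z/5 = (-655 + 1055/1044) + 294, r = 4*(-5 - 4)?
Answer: 1885409/1044 ≈ 1805.9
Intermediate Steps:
r = -36 (r = 4*(-9) = -36)
Z = 1879145/1044 (Z = -5*((-655 + 1055/1044) + 294) = -5*(-682765/1044 + 294) = -5*(-375829/1044) = 1879145/1044 ≈ 1799.9)
P(T) = 6 (P(T) = 6 - 36*0 = 6 + 0 = 6)
Z + P(E(8, 6)) = 1879145/1044 + 6 = 1885409/1044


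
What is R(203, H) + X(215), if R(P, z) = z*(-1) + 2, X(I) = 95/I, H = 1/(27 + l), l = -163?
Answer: 14323/5848 ≈ 2.4492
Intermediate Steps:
H = -1/136 (H = 1/(27 - 163) = 1/(-136) = -1/136 ≈ -0.0073529)
R(P, z) = 2 - z (R(P, z) = -z + 2 = 2 - z)
R(203, H) + X(215) = (2 - 1*(-1/136)) + 95/215 = (2 + 1/136) + 95*(1/215) = 273/136 + 19/43 = 14323/5848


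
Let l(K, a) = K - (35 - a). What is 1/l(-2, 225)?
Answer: 1/188 ≈ 0.0053191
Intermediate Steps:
l(K, a) = -35 + K + a (l(K, a) = K + (-35 + a) = -35 + K + a)
1/l(-2, 225) = 1/(-35 - 2 + 225) = 1/188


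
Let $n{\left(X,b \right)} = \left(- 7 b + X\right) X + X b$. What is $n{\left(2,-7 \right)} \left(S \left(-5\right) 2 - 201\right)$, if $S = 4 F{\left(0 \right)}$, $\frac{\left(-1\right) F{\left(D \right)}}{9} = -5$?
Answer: $-176088$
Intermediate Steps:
$F{\left(D \right)} = 45$ ($F{\left(D \right)} = \left(-9\right) \left(-5\right) = 45$)
$n{\left(X,b \right)} = X b + X \left(X - 7 b\right)$ ($n{\left(X,b \right)} = \left(X - 7 b\right) X + X b = X \left(X - 7 b\right) + X b = X b + X \left(X - 7 b\right)$)
$S = 180$ ($S = 4 \cdot 45 = 180$)
$n{\left(2,-7 \right)} \left(S \left(-5\right) 2 - 201\right) = 2 \left(2 - -42\right) \left(180 \left(-5\right) 2 - 201\right) = 2 \left(2 + 42\right) \left(\left(-900\right) 2 - 201\right) = 2 \cdot 44 \left(-1800 - 201\right) = 88 \left(-2001\right) = -176088$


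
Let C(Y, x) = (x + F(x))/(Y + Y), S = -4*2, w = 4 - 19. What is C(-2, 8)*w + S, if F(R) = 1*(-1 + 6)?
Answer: 163/4 ≈ 40.750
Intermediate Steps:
w = -15
S = -8
F(R) = 5 (F(R) = 1*5 = 5)
C(Y, x) = (5 + x)/(2*Y) (C(Y, x) = (x + 5)/(Y + Y) = (5 + x)/((2*Y)) = (5 + x)*(1/(2*Y)) = (5 + x)/(2*Y))
C(-2, 8)*w + S = ((1/2)*(5 + 8)/(-2))*(-15) - 8 = ((1/2)*(-1/2)*13)*(-15) - 8 = -13/4*(-15) - 8 = 195/4 - 8 = 163/4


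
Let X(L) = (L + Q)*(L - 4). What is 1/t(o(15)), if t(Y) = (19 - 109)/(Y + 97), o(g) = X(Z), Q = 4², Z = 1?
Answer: -23/45 ≈ -0.51111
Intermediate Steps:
Q = 16
X(L) = (-4 + L)*(16 + L) (X(L) = (L + 16)*(L - 4) = (16 + L)*(-4 + L) = (-4 + L)*(16 + L))
o(g) = -51 (o(g) = -64 + 1² + 12*1 = -64 + 1 + 12 = -51)
t(Y) = -90/(97 + Y)
1/t(o(15)) = 1/(-90/(97 - 51)) = 1/(-90/46) = 1/(-90*1/46) = 1/(-45/23) = -23/45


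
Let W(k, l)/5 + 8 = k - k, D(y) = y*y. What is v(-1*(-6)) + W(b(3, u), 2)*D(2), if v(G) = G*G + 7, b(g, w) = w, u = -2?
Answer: -117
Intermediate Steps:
D(y) = y**2
W(k, l) = -40 (W(k, l) = -40 + 5*(k - k) = -40 + 5*0 = -40 + 0 = -40)
v(G) = 7 + G**2 (v(G) = G**2 + 7 = 7 + G**2)
v(-1*(-6)) + W(b(3, u), 2)*D(2) = (7 + (-1*(-6))**2) - 40*2**2 = (7 + 6**2) - 40*4 = (7 + 36) - 160 = 43 - 160 = -117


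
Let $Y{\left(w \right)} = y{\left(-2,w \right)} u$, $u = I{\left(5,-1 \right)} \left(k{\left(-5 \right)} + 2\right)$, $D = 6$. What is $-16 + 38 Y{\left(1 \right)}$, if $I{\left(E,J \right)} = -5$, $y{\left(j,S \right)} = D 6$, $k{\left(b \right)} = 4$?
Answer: $-41056$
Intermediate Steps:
$y{\left(j,S \right)} = 36$ ($y{\left(j,S \right)} = 6 \cdot 6 = 36$)
$u = -30$ ($u = - 5 \left(4 + 2\right) = \left(-5\right) 6 = -30$)
$Y{\left(w \right)} = -1080$ ($Y{\left(w \right)} = 36 \left(-30\right) = -1080$)
$-16 + 38 Y{\left(1 \right)} = -16 + 38 \left(-1080\right) = -16 - 41040 = -41056$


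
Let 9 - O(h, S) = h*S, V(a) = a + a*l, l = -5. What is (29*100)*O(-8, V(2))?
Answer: -159500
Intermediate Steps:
V(a) = -4*a (V(a) = a + a*(-5) = a - 5*a = -4*a)
O(h, S) = 9 - S*h (O(h, S) = 9 - h*S = 9 - S*h)
(29*100)*O(-8, V(2)) = (29*100)*(9 - 1*(-4*2)*(-8)) = 2900*(9 - 1*(-8)*(-8)) = 2900*(9 - 64) = 2900*(-55) = -159500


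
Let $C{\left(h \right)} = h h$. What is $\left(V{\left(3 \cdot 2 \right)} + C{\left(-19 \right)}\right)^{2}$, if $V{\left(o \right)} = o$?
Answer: $134689$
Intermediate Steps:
$C{\left(h \right)} = h^{2}$
$\left(V{\left(3 \cdot 2 \right)} + C{\left(-19 \right)}\right)^{2} = \left(3 \cdot 2 + \left(-19\right)^{2}\right)^{2} = \left(6 + 361\right)^{2} = 367^{2} = 134689$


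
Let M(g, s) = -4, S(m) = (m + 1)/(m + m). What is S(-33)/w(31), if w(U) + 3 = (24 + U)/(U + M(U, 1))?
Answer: -72/143 ≈ -0.50350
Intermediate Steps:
S(m) = (1 + m)/(2*m) (S(m) = (1 + m)/((2*m)) = (1 + m)*(1/(2*m)) = (1 + m)/(2*m))
w(U) = -3 + (24 + U)/(-4 + U) (w(U) = -3 + (24 + U)/(U - 4) = -3 + (24 + U)/(-4 + U))
S(-33)/w(31) = ((½)*(1 - 33)/(-33))/((2*(18 - 1*31)/(-4 + 31))) = ((½)*(-1/33)*(-32))/((2*(18 - 31)/27)) = 16/(33*((2*(1/27)*(-13)))) = 16/(33*(-26/27)) = (16/33)*(-27/26) = -72/143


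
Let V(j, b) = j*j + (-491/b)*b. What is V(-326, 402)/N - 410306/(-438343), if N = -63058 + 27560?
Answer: -31805071867/15560299814 ≈ -2.0440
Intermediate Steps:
N = -35498
V(j, b) = -491 + j² (V(j, b) = j² - 491 = -491 + j²)
V(-326, 402)/N - 410306/(-438343) = (-491 + (-326)²)/(-35498) - 410306/(-438343) = (-491 + 106276)*(-1/35498) - 410306*(-1/438343) = 105785*(-1/35498) + 410306/438343 = -105785/35498 + 410306/438343 = -31805071867/15560299814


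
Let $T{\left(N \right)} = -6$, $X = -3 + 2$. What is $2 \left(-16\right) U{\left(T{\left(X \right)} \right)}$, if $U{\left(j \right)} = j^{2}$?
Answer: $-1152$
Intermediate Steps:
$X = -1$
$2 \left(-16\right) U{\left(T{\left(X \right)} \right)} = 2 \left(-16\right) \left(-6\right)^{2} = \left(-32\right) 36 = -1152$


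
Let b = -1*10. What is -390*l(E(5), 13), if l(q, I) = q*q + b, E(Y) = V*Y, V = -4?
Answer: -152100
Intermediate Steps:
E(Y) = -4*Y
b = -10
l(q, I) = -10 + q² (l(q, I) = q*q - 10 = q² - 10 = -10 + q²)
-390*l(E(5), 13) = -390*(-10 + (-4*5)²) = -390*(-10 + (-20)²) = -390*(-10 + 400) = -390*390 = -152100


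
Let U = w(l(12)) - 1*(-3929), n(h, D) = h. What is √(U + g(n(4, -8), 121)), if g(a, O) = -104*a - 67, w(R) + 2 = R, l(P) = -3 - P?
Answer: 3*√381 ≈ 58.558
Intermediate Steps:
w(R) = -2 + R
U = 3912 (U = (-2 + (-3 - 1*12)) - 1*(-3929) = (-2 + (-3 - 12)) + 3929 = (-2 - 15) + 3929 = -17 + 3929 = 3912)
g(a, O) = -67 - 104*a
√(U + g(n(4, -8), 121)) = √(3912 + (-67 - 104*4)) = √(3912 + (-67 - 416)) = √(3912 - 483) = √3429 = 3*√381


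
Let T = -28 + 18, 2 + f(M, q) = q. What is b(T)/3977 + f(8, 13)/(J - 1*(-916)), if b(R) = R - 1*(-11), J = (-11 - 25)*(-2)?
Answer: 44735/3929276 ≈ 0.011385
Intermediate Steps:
f(M, q) = -2 + q
J = 72 (J = -36*(-2) = 72)
T = -10
b(R) = 11 + R (b(R) = R + 11 = 11 + R)
b(T)/3977 + f(8, 13)/(J - 1*(-916)) = (11 - 10)/3977 + (-2 + 13)/(72 - 1*(-916)) = 1*(1/3977) + 11/(72 + 916) = 1/3977 + 11/988 = 44735/3929276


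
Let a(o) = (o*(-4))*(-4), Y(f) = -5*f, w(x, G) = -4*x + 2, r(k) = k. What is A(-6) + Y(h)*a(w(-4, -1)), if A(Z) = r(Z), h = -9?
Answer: 12954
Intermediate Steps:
w(x, G) = 2 - 4*x
A(Z) = Z
a(o) = 16*o (a(o) = -4*o*(-4) = 16*o)
A(-6) + Y(h)*a(w(-4, -1)) = -6 + (-5*(-9))*(16*(2 - 4*(-4))) = -6 + 45*(16*(2 + 16)) = -6 + 45*(16*18) = -6 + 45*288 = -6 + 12960 = 12954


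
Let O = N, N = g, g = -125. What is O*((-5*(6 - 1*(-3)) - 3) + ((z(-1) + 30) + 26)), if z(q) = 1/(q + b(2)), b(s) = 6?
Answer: -1025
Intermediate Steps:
N = -125
z(q) = 1/(6 + q) (z(q) = 1/(q + 6) = 1/(6 + q))
O = -125
O*((-5*(6 - 1*(-3)) - 3) + ((z(-1) + 30) + 26)) = -125*((-5*(6 - 1*(-3)) - 3) + ((1/(6 - 1) + 30) + 26)) = -125*((-5*(6 + 3) - 3) + ((1/5 + 30) + 26)) = -125*((-5*9 - 3) + ((⅕ + 30) + 26)) = -125*((-45 - 3) + (151/5 + 26)) = -125*(-48 + 281/5) = -125*41/5 = -1025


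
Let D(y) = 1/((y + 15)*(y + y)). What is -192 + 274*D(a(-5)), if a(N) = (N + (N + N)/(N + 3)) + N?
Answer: -9737/50 ≈ -194.74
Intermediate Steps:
a(N) = 2*N + 2*N/(3 + N) (a(N) = (N + (2*N)/(3 + N)) + N = (N + 2*N/(3 + N)) + N = 2*N + 2*N/(3 + N))
D(y) = 1/(2*y*(15 + y)) (D(y) = 1/((15 + y)*(2*y)) = 1/(2*y*(15 + y)))
-192 + 274*D(a(-5)) = -192 + 274*(1/(2*((2*(-5)*(4 - 5)/(3 - 5)))*(15 + 2*(-5)*(4 - 5)/(3 - 5)))) = -192 + 274*(1/(2*((2*(-5)*(-1)/(-2)))*(15 + 2*(-5)*(-1)/(-2)))) = -192 + 274*(1/(2*((2*(-5)*(-½)*(-1)))*(15 + 2*(-5)*(-½)*(-1)))) = -192 + 274*((½)/(-5*(15 - 5))) = -192 + 274*((½)*(-⅕)/10) = -192 + 274*((½)*(-⅕)*(⅒)) = -192 + 274*(-1/100) = -192 - 137/50 = -9737/50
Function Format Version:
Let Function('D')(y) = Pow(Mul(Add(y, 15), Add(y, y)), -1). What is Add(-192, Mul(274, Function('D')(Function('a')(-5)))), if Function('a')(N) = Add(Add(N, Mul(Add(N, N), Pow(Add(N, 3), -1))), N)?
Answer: Rational(-9737, 50) ≈ -194.74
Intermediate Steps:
Function('a')(N) = Add(Mul(2, N), Mul(2, N, Pow(Add(3, N), -1))) (Function('a')(N) = Add(Add(N, Mul(Mul(2, N), Pow(Add(3, N), -1))), N) = Add(Add(N, Mul(2, N, Pow(Add(3, N), -1))), N) = Add(Mul(2, N), Mul(2, N, Pow(Add(3, N), -1))))
Function('D')(y) = Mul(Rational(1, 2), Pow(y, -1), Pow(Add(15, y), -1)) (Function('D')(y) = Pow(Mul(Add(15, y), Mul(2, y)), -1) = Pow(Mul(2, y, Add(15, y)), -1) = Mul(Rational(1, 2), Pow(y, -1), Pow(Add(15, y), -1)))
Add(-192, Mul(274, Function('D')(Function('a')(-5)))) = Add(-192, Mul(274, Mul(Rational(1, 2), Pow(Mul(2, -5, Pow(Add(3, -5), -1), Add(4, -5)), -1), Pow(Add(15, Mul(2, -5, Pow(Add(3, -5), -1), Add(4, -5))), -1)))) = Add(-192, Mul(274, Mul(Rational(1, 2), Pow(Mul(2, -5, Pow(-2, -1), -1), -1), Pow(Add(15, Mul(2, -5, Pow(-2, -1), -1)), -1)))) = Add(-192, Mul(274, Mul(Rational(1, 2), Pow(Mul(2, -5, Rational(-1, 2), -1), -1), Pow(Add(15, Mul(2, -5, Rational(-1, 2), -1)), -1)))) = Add(-192, Mul(274, Mul(Rational(1, 2), Pow(-5, -1), Pow(Add(15, -5), -1)))) = Add(-192, Mul(274, Mul(Rational(1, 2), Rational(-1, 5), Pow(10, -1)))) = Add(-192, Mul(274, Mul(Rational(1, 2), Rational(-1, 5), Rational(1, 10)))) = Add(-192, Mul(274, Rational(-1, 100))) = Add(-192, Rational(-137, 50)) = Rational(-9737, 50)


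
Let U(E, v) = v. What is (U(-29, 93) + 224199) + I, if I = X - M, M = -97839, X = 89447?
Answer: 411578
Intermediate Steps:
I = 187286 (I = 89447 - 1*(-97839) = 89447 + 97839 = 187286)
(U(-29, 93) + 224199) + I = (93 + 224199) + 187286 = 224292 + 187286 = 411578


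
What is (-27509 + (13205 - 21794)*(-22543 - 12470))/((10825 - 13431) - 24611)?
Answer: -300699148/27217 ≈ -11048.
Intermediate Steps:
(-27509 + (13205 - 21794)*(-22543 - 12470))/((10825 - 13431) - 24611) = (-27509 - 8589*(-35013))/(-2606 - 24611) = (-27509 + 300726657)/(-27217) = 300699148*(-1/27217) = -300699148/27217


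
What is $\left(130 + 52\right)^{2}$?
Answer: $33124$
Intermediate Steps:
$\left(130 + 52\right)^{2} = 182^{2} = 33124$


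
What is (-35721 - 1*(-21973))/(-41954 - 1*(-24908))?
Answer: 6874/8523 ≈ 0.80652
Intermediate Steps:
(-35721 - 1*(-21973))/(-41954 - 1*(-24908)) = (-35721 + 21973)/(-41954 + 24908) = -13748/(-17046) = -13748*(-1/17046) = 6874/8523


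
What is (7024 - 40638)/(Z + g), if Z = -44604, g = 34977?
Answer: 33614/9627 ≈ 3.4916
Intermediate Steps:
(7024 - 40638)/(Z + g) = (7024 - 40638)/(-44604 + 34977) = -33614/(-9627) = -33614*(-1/9627) = 33614/9627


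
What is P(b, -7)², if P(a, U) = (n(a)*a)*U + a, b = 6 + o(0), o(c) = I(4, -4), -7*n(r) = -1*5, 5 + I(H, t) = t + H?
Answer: 16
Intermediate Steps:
I(H, t) = -5 + H + t (I(H, t) = -5 + (t + H) = -5 + (H + t) = -5 + H + t)
n(r) = 5/7 (n(r) = -(-1)*5/7 = -⅐*(-5) = 5/7)
o(c) = -5 (o(c) = -5 + 4 - 4 = -5)
b = 1 (b = 6 - 5 = 1)
P(a, U) = a + 5*U*a/7 (P(a, U) = (5*a/7)*U + a = 5*U*a/7 + a = a + 5*U*a/7)
P(b, -7)² = ((⅐)*1*(7 + 5*(-7)))² = ((⅐)*1*(7 - 35))² = ((⅐)*1*(-28))² = (-4)² = 16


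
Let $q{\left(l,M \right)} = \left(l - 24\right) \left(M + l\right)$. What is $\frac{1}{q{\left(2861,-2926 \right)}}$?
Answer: $- \frac{1}{184405} \approx -5.4228 \cdot 10^{-6}$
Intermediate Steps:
$q{\left(l,M \right)} = \left(-24 + l\right) \left(M + l\right)$
$\frac{1}{q{\left(2861,-2926 \right)}} = \frac{1}{2861^{2} - -70224 - 68664 - 8371286} = \frac{1}{8185321 + 70224 - 68664 - 8371286} = \frac{1}{-184405} = - \frac{1}{184405}$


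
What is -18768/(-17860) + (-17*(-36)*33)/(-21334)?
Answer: 4961994/47628155 ≈ 0.10418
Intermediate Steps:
-18768/(-17860) + (-17*(-36)*33)/(-21334) = -18768*(-1/17860) + (612*33)*(-1/21334) = 4692/4465 + 20196*(-1/21334) = 4692/4465 - 10098/10667 = 4961994/47628155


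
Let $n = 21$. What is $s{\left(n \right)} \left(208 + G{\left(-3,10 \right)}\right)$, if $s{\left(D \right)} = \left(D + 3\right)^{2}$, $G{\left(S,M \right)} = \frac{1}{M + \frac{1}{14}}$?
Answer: $\frac{5633664}{47} \approx 1.1987 \cdot 10^{5}$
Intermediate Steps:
$G{\left(S,M \right)} = \frac{1}{\frac{1}{14} + M}$ ($G{\left(S,M \right)} = \frac{1}{M + \frac{1}{14}} = \frac{1}{\frac{1}{14} + M}$)
$s{\left(D \right)} = \left(3 + D\right)^{2}$
$s{\left(n \right)} \left(208 + G{\left(-3,10 \right)}\right) = \left(3 + 21\right)^{2} \left(208 + \frac{14}{1 + 14 \cdot 10}\right) = 24^{2} \left(208 + \frac{14}{1 + 140}\right) = 576 \left(208 + \frac{14}{141}\right) = 576 \cdot \frac{29342}{141} = \frac{5633664}{47}$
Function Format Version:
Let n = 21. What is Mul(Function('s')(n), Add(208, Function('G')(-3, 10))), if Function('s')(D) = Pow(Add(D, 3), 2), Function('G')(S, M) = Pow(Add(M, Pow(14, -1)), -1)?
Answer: Rational(5633664, 47) ≈ 1.1987e+5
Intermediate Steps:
Function('G')(S, M) = Pow(Add(Rational(1, 14), M), -1) (Function('G')(S, M) = Pow(Add(M, Rational(1, 14)), -1) = Pow(Add(Rational(1, 14), M), -1))
Function('s')(D) = Pow(Add(3, D), 2)
Mul(Function('s')(n), Add(208, Function('G')(-3, 10))) = Mul(Pow(Add(3, 21), 2), Add(208, Mul(14, Pow(Add(1, Mul(14, 10)), -1)))) = Mul(Pow(24, 2), Add(208, Mul(14, Pow(Add(1, 140), -1)))) = Mul(576, Add(208, Mul(14, Pow(141, -1)))) = Mul(576, Add(208, Mul(14, Rational(1, 141)))) = Mul(576, Add(208, Rational(14, 141))) = Mul(576, Rational(29342, 141)) = Rational(5633664, 47)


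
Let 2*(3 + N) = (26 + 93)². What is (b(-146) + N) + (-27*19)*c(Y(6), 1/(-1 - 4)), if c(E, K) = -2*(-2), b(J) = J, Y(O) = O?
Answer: 9759/2 ≈ 4879.5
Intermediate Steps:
c(E, K) = 4
N = 14155/2 (N = -3 + (26 + 93)²/2 = -3 + (½)*119² = -3 + (½)*14161 = -3 + 14161/2 = 14155/2 ≈ 7077.5)
(b(-146) + N) + (-27*19)*c(Y(6), 1/(-1 - 4)) = (-146 + 14155/2) - 27*19*4 = 13863/2 - 513*4 = 13863/2 - 2052 = 9759/2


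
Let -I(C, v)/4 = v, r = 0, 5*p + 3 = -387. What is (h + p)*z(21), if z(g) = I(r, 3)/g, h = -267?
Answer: 1380/7 ≈ 197.14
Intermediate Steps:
p = -78 (p = -3/5 + (1/5)*(-387) = -3/5 - 387/5 = -78)
I(C, v) = -4*v
z(g) = -12/g (z(g) = (-4*3)/g = -12/g)
(h + p)*z(21) = (-267 - 78)*(-12/21) = -(-4140)/21 = -345*(-4/7) = 1380/7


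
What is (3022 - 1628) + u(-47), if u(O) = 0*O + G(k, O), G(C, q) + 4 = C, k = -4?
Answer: 1386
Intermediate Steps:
G(C, q) = -4 + C
u(O) = -8 (u(O) = 0*O + (-4 - 4) = 0 - 8 = -8)
(3022 - 1628) + u(-47) = (3022 - 1628) - 8 = 1394 - 8 = 1386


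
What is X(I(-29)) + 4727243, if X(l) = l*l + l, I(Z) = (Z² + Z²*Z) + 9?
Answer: 558788225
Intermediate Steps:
I(Z) = 9 + Z² + Z³ (I(Z) = (Z² + Z³) + 9 = 9 + Z² + Z³)
X(l) = l + l² (X(l) = l² + l = l + l²)
X(I(-29)) + 4727243 = (9 + (-29)² + (-29)³)*(1 + (9 + (-29)² + (-29)³)) + 4727243 = (9 + 841 - 24389)*(1 + (9 + 841 - 24389)) + 4727243 = -23539*(1 - 23539) + 4727243 = -23539*(-23538) + 4727243 = 554060982 + 4727243 = 558788225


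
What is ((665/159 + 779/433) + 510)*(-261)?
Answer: -3090568512/22949 ≈ -1.3467e+5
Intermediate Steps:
((665/159 + 779/433) + 510)*(-261) = (411806/68847 + 510)*(-261) = (35523776/68847)*(-261) = -3090568512/22949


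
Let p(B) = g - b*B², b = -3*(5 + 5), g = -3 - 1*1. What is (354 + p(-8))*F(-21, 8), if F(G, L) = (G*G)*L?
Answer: 8008560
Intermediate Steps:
g = -4 (g = -3 - 1 = -4)
b = -30 (b = -3*10 = -30)
F(G, L) = L*G² (F(G, L) = G²*L = L*G²)
p(B) = -4 + 30*B² (p(B) = -4 - (-30)*B² = -4 + 30*B²)
(354 + p(-8))*F(-21, 8) = (354 + (-4 + 30*(-8)²))*(8*(-21)²) = (354 + (-4 + 30*64))*(8*441) = (354 + (-4 + 1920))*3528 = (354 + 1916)*3528 = 2270*3528 = 8008560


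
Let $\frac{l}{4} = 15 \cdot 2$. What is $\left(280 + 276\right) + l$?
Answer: $676$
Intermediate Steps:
$l = 120$ ($l = 4 \cdot 15 \cdot 2 = 4 \cdot 30 = 120$)
$\left(280 + 276\right) + l = \left(280 + 276\right) + 120 = 556 + 120 = 676$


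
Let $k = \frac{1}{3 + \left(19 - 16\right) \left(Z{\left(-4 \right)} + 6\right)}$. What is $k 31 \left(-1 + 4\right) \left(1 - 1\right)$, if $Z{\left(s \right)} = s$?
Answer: $0$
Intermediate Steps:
$k = \frac{1}{9}$ ($k = \frac{1}{3 + \left(19 - 16\right) \left(-4 + 6\right)} = \frac{1}{3 + 3 \cdot 2} = \frac{1}{3 + 6} = \frac{1}{9} \approx 0.11111$)
$k 31 \left(-1 + 4\right) \left(1 - 1\right) = \frac{1}{9} \cdot 31 \left(-1 + 4\right) \left(1 - 1\right) = \frac{31 \cdot 3 \cdot 0}{9} = \frac{31}{9} \cdot 0 = 0$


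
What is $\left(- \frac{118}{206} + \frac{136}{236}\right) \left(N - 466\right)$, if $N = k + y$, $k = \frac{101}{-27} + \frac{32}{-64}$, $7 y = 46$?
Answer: $- \frac{175267}{109386} \approx -1.6023$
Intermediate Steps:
$y = \frac{46}{7}$ ($y = \frac{1}{7} \cdot 46 = \frac{46}{7} \approx 6.5714$)
$k = - \frac{229}{54}$ ($k = 101 \left(- \frac{1}{27}\right) + 32 \left(- \frac{1}{64}\right) = - \frac{101}{27} - \frac{1}{2} = - \frac{229}{54} \approx -4.2407$)
$N = \frac{881}{378}$ ($N = - \frac{229}{54} + \frac{46}{7} = \frac{881}{378} \approx 2.3307$)
$\left(- \frac{118}{206} + \frac{136}{236}\right) \left(N - 466\right) = \left(- \frac{118}{206} + \frac{136}{236}\right) \left(\frac{881}{378} - 466\right) = \left(\left(-118\right) \frac{1}{206} + 136 \cdot \frac{1}{236}\right) \left(- \frac{175267}{378}\right) = \left(- \frac{59}{103} + \frac{34}{59}\right) \left(- \frac{175267}{378}\right) = \frac{21}{6077} \left(- \frac{175267}{378}\right) = - \frac{175267}{109386}$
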